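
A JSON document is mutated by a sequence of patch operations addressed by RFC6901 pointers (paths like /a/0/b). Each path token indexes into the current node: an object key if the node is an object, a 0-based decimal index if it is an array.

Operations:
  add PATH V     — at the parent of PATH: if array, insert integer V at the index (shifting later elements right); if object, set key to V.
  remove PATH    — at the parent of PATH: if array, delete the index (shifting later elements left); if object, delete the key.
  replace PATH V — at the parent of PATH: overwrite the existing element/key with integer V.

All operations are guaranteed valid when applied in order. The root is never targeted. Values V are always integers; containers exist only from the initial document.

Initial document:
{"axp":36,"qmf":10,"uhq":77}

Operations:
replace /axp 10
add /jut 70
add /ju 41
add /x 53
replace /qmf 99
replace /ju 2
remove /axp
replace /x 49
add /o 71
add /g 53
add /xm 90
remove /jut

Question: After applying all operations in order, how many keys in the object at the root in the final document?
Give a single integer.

After op 1 (replace /axp 10): {"axp":10,"qmf":10,"uhq":77}
After op 2 (add /jut 70): {"axp":10,"jut":70,"qmf":10,"uhq":77}
After op 3 (add /ju 41): {"axp":10,"ju":41,"jut":70,"qmf":10,"uhq":77}
After op 4 (add /x 53): {"axp":10,"ju":41,"jut":70,"qmf":10,"uhq":77,"x":53}
After op 5 (replace /qmf 99): {"axp":10,"ju":41,"jut":70,"qmf":99,"uhq":77,"x":53}
After op 6 (replace /ju 2): {"axp":10,"ju":2,"jut":70,"qmf":99,"uhq":77,"x":53}
After op 7 (remove /axp): {"ju":2,"jut":70,"qmf":99,"uhq":77,"x":53}
After op 8 (replace /x 49): {"ju":2,"jut":70,"qmf":99,"uhq":77,"x":49}
After op 9 (add /o 71): {"ju":2,"jut":70,"o":71,"qmf":99,"uhq":77,"x":49}
After op 10 (add /g 53): {"g":53,"ju":2,"jut":70,"o":71,"qmf":99,"uhq":77,"x":49}
After op 11 (add /xm 90): {"g":53,"ju":2,"jut":70,"o":71,"qmf":99,"uhq":77,"x":49,"xm":90}
After op 12 (remove /jut): {"g":53,"ju":2,"o":71,"qmf":99,"uhq":77,"x":49,"xm":90}
Size at the root: 7

Answer: 7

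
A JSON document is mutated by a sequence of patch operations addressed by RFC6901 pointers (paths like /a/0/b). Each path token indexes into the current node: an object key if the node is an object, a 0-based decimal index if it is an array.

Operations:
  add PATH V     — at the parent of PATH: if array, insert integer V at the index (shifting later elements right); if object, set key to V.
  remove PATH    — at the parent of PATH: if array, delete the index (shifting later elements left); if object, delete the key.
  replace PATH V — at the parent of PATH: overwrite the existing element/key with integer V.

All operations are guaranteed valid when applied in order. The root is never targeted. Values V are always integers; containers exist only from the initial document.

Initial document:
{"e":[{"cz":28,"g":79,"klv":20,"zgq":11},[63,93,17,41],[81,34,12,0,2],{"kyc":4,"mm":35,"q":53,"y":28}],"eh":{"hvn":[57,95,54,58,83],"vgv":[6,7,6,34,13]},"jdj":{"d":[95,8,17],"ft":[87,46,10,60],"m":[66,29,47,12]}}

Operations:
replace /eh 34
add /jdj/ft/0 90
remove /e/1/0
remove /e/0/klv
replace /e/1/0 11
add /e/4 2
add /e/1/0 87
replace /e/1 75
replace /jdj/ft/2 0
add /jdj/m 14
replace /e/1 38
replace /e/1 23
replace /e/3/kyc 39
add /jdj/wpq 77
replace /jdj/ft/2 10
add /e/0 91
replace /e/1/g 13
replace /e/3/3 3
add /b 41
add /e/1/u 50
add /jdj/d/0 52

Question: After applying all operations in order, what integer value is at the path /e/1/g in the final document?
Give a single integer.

Answer: 13

Derivation:
After op 1 (replace /eh 34): {"e":[{"cz":28,"g":79,"klv":20,"zgq":11},[63,93,17,41],[81,34,12,0,2],{"kyc":4,"mm":35,"q":53,"y":28}],"eh":34,"jdj":{"d":[95,8,17],"ft":[87,46,10,60],"m":[66,29,47,12]}}
After op 2 (add /jdj/ft/0 90): {"e":[{"cz":28,"g":79,"klv":20,"zgq":11},[63,93,17,41],[81,34,12,0,2],{"kyc":4,"mm":35,"q":53,"y":28}],"eh":34,"jdj":{"d":[95,8,17],"ft":[90,87,46,10,60],"m":[66,29,47,12]}}
After op 3 (remove /e/1/0): {"e":[{"cz":28,"g":79,"klv":20,"zgq":11},[93,17,41],[81,34,12,0,2],{"kyc":4,"mm":35,"q":53,"y":28}],"eh":34,"jdj":{"d":[95,8,17],"ft":[90,87,46,10,60],"m":[66,29,47,12]}}
After op 4 (remove /e/0/klv): {"e":[{"cz":28,"g":79,"zgq":11},[93,17,41],[81,34,12,0,2],{"kyc":4,"mm":35,"q":53,"y":28}],"eh":34,"jdj":{"d":[95,8,17],"ft":[90,87,46,10,60],"m":[66,29,47,12]}}
After op 5 (replace /e/1/0 11): {"e":[{"cz":28,"g":79,"zgq":11},[11,17,41],[81,34,12,0,2],{"kyc":4,"mm":35,"q":53,"y":28}],"eh":34,"jdj":{"d":[95,8,17],"ft":[90,87,46,10,60],"m":[66,29,47,12]}}
After op 6 (add /e/4 2): {"e":[{"cz":28,"g":79,"zgq":11},[11,17,41],[81,34,12,0,2],{"kyc":4,"mm":35,"q":53,"y":28},2],"eh":34,"jdj":{"d":[95,8,17],"ft":[90,87,46,10,60],"m":[66,29,47,12]}}
After op 7 (add /e/1/0 87): {"e":[{"cz":28,"g":79,"zgq":11},[87,11,17,41],[81,34,12,0,2],{"kyc":4,"mm":35,"q":53,"y":28},2],"eh":34,"jdj":{"d":[95,8,17],"ft":[90,87,46,10,60],"m":[66,29,47,12]}}
After op 8 (replace /e/1 75): {"e":[{"cz":28,"g":79,"zgq":11},75,[81,34,12,0,2],{"kyc":4,"mm":35,"q":53,"y":28},2],"eh":34,"jdj":{"d":[95,8,17],"ft":[90,87,46,10,60],"m":[66,29,47,12]}}
After op 9 (replace /jdj/ft/2 0): {"e":[{"cz":28,"g":79,"zgq":11},75,[81,34,12,0,2],{"kyc":4,"mm":35,"q":53,"y":28},2],"eh":34,"jdj":{"d":[95,8,17],"ft":[90,87,0,10,60],"m":[66,29,47,12]}}
After op 10 (add /jdj/m 14): {"e":[{"cz":28,"g":79,"zgq":11},75,[81,34,12,0,2],{"kyc":4,"mm":35,"q":53,"y":28},2],"eh":34,"jdj":{"d":[95,8,17],"ft":[90,87,0,10,60],"m":14}}
After op 11 (replace /e/1 38): {"e":[{"cz":28,"g":79,"zgq":11},38,[81,34,12,0,2],{"kyc":4,"mm":35,"q":53,"y":28},2],"eh":34,"jdj":{"d":[95,8,17],"ft":[90,87,0,10,60],"m":14}}
After op 12 (replace /e/1 23): {"e":[{"cz":28,"g":79,"zgq":11},23,[81,34,12,0,2],{"kyc":4,"mm":35,"q":53,"y":28},2],"eh":34,"jdj":{"d":[95,8,17],"ft":[90,87,0,10,60],"m":14}}
After op 13 (replace /e/3/kyc 39): {"e":[{"cz":28,"g":79,"zgq":11},23,[81,34,12,0,2],{"kyc":39,"mm":35,"q":53,"y":28},2],"eh":34,"jdj":{"d":[95,8,17],"ft":[90,87,0,10,60],"m":14}}
After op 14 (add /jdj/wpq 77): {"e":[{"cz":28,"g":79,"zgq":11},23,[81,34,12,0,2],{"kyc":39,"mm":35,"q":53,"y":28},2],"eh":34,"jdj":{"d":[95,8,17],"ft":[90,87,0,10,60],"m":14,"wpq":77}}
After op 15 (replace /jdj/ft/2 10): {"e":[{"cz":28,"g":79,"zgq":11},23,[81,34,12,0,2],{"kyc":39,"mm":35,"q":53,"y":28},2],"eh":34,"jdj":{"d":[95,8,17],"ft":[90,87,10,10,60],"m":14,"wpq":77}}
After op 16 (add /e/0 91): {"e":[91,{"cz":28,"g":79,"zgq":11},23,[81,34,12,0,2],{"kyc":39,"mm":35,"q":53,"y":28},2],"eh":34,"jdj":{"d":[95,8,17],"ft":[90,87,10,10,60],"m":14,"wpq":77}}
After op 17 (replace /e/1/g 13): {"e":[91,{"cz":28,"g":13,"zgq":11},23,[81,34,12,0,2],{"kyc":39,"mm":35,"q":53,"y":28},2],"eh":34,"jdj":{"d":[95,8,17],"ft":[90,87,10,10,60],"m":14,"wpq":77}}
After op 18 (replace /e/3/3 3): {"e":[91,{"cz":28,"g":13,"zgq":11},23,[81,34,12,3,2],{"kyc":39,"mm":35,"q":53,"y":28},2],"eh":34,"jdj":{"d":[95,8,17],"ft":[90,87,10,10,60],"m":14,"wpq":77}}
After op 19 (add /b 41): {"b":41,"e":[91,{"cz":28,"g":13,"zgq":11},23,[81,34,12,3,2],{"kyc":39,"mm":35,"q":53,"y":28},2],"eh":34,"jdj":{"d":[95,8,17],"ft":[90,87,10,10,60],"m":14,"wpq":77}}
After op 20 (add /e/1/u 50): {"b":41,"e":[91,{"cz":28,"g":13,"u":50,"zgq":11},23,[81,34,12,3,2],{"kyc":39,"mm":35,"q":53,"y":28},2],"eh":34,"jdj":{"d":[95,8,17],"ft":[90,87,10,10,60],"m":14,"wpq":77}}
After op 21 (add /jdj/d/0 52): {"b":41,"e":[91,{"cz":28,"g":13,"u":50,"zgq":11},23,[81,34,12,3,2],{"kyc":39,"mm":35,"q":53,"y":28},2],"eh":34,"jdj":{"d":[52,95,8,17],"ft":[90,87,10,10,60],"m":14,"wpq":77}}
Value at /e/1/g: 13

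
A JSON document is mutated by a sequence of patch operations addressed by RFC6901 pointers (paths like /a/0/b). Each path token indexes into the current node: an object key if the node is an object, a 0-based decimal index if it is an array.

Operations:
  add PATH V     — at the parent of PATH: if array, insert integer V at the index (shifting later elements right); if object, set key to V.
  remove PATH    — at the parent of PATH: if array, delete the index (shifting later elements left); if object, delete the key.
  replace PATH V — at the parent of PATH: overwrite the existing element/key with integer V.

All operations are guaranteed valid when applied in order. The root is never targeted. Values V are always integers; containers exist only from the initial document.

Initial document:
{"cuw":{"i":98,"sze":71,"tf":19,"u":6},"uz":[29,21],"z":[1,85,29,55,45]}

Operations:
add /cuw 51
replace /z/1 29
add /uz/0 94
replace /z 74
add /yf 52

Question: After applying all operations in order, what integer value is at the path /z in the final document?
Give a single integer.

Answer: 74

Derivation:
After op 1 (add /cuw 51): {"cuw":51,"uz":[29,21],"z":[1,85,29,55,45]}
After op 2 (replace /z/1 29): {"cuw":51,"uz":[29,21],"z":[1,29,29,55,45]}
After op 3 (add /uz/0 94): {"cuw":51,"uz":[94,29,21],"z":[1,29,29,55,45]}
After op 4 (replace /z 74): {"cuw":51,"uz":[94,29,21],"z":74}
After op 5 (add /yf 52): {"cuw":51,"uz":[94,29,21],"yf":52,"z":74}
Value at /z: 74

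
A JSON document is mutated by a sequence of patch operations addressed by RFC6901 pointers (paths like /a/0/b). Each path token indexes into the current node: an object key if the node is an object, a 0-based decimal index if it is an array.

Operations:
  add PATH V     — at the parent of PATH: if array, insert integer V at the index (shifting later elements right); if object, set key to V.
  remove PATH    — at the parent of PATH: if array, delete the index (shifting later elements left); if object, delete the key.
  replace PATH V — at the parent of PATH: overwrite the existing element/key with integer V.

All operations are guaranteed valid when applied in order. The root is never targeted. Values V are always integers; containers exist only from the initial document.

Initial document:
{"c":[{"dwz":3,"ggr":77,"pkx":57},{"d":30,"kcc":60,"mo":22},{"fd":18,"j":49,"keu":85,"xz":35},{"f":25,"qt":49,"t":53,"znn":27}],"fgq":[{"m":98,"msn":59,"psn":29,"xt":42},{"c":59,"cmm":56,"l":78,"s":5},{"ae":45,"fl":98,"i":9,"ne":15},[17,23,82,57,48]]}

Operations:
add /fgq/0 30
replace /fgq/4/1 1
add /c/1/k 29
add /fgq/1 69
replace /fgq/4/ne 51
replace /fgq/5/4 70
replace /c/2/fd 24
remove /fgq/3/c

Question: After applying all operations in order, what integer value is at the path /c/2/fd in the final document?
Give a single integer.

Answer: 24

Derivation:
After op 1 (add /fgq/0 30): {"c":[{"dwz":3,"ggr":77,"pkx":57},{"d":30,"kcc":60,"mo":22},{"fd":18,"j":49,"keu":85,"xz":35},{"f":25,"qt":49,"t":53,"znn":27}],"fgq":[30,{"m":98,"msn":59,"psn":29,"xt":42},{"c":59,"cmm":56,"l":78,"s":5},{"ae":45,"fl":98,"i":9,"ne":15},[17,23,82,57,48]]}
After op 2 (replace /fgq/4/1 1): {"c":[{"dwz":3,"ggr":77,"pkx":57},{"d":30,"kcc":60,"mo":22},{"fd":18,"j":49,"keu":85,"xz":35},{"f":25,"qt":49,"t":53,"znn":27}],"fgq":[30,{"m":98,"msn":59,"psn":29,"xt":42},{"c":59,"cmm":56,"l":78,"s":5},{"ae":45,"fl":98,"i":9,"ne":15},[17,1,82,57,48]]}
After op 3 (add /c/1/k 29): {"c":[{"dwz":3,"ggr":77,"pkx":57},{"d":30,"k":29,"kcc":60,"mo":22},{"fd":18,"j":49,"keu":85,"xz":35},{"f":25,"qt":49,"t":53,"znn":27}],"fgq":[30,{"m":98,"msn":59,"psn":29,"xt":42},{"c":59,"cmm":56,"l":78,"s":5},{"ae":45,"fl":98,"i":9,"ne":15},[17,1,82,57,48]]}
After op 4 (add /fgq/1 69): {"c":[{"dwz":3,"ggr":77,"pkx":57},{"d":30,"k":29,"kcc":60,"mo":22},{"fd":18,"j":49,"keu":85,"xz":35},{"f":25,"qt":49,"t":53,"znn":27}],"fgq":[30,69,{"m":98,"msn":59,"psn":29,"xt":42},{"c":59,"cmm":56,"l":78,"s":5},{"ae":45,"fl":98,"i":9,"ne":15},[17,1,82,57,48]]}
After op 5 (replace /fgq/4/ne 51): {"c":[{"dwz":3,"ggr":77,"pkx":57},{"d":30,"k":29,"kcc":60,"mo":22},{"fd":18,"j":49,"keu":85,"xz":35},{"f":25,"qt":49,"t":53,"znn":27}],"fgq":[30,69,{"m":98,"msn":59,"psn":29,"xt":42},{"c":59,"cmm":56,"l":78,"s":5},{"ae":45,"fl":98,"i":9,"ne":51},[17,1,82,57,48]]}
After op 6 (replace /fgq/5/4 70): {"c":[{"dwz":3,"ggr":77,"pkx":57},{"d":30,"k":29,"kcc":60,"mo":22},{"fd":18,"j":49,"keu":85,"xz":35},{"f":25,"qt":49,"t":53,"znn":27}],"fgq":[30,69,{"m":98,"msn":59,"psn":29,"xt":42},{"c":59,"cmm":56,"l":78,"s":5},{"ae":45,"fl":98,"i":9,"ne":51},[17,1,82,57,70]]}
After op 7 (replace /c/2/fd 24): {"c":[{"dwz":3,"ggr":77,"pkx":57},{"d":30,"k":29,"kcc":60,"mo":22},{"fd":24,"j":49,"keu":85,"xz":35},{"f":25,"qt":49,"t":53,"znn":27}],"fgq":[30,69,{"m":98,"msn":59,"psn":29,"xt":42},{"c":59,"cmm":56,"l":78,"s":5},{"ae":45,"fl":98,"i":9,"ne":51},[17,1,82,57,70]]}
After op 8 (remove /fgq/3/c): {"c":[{"dwz":3,"ggr":77,"pkx":57},{"d":30,"k":29,"kcc":60,"mo":22},{"fd":24,"j":49,"keu":85,"xz":35},{"f":25,"qt":49,"t":53,"znn":27}],"fgq":[30,69,{"m":98,"msn":59,"psn":29,"xt":42},{"cmm":56,"l":78,"s":5},{"ae":45,"fl":98,"i":9,"ne":51},[17,1,82,57,70]]}
Value at /c/2/fd: 24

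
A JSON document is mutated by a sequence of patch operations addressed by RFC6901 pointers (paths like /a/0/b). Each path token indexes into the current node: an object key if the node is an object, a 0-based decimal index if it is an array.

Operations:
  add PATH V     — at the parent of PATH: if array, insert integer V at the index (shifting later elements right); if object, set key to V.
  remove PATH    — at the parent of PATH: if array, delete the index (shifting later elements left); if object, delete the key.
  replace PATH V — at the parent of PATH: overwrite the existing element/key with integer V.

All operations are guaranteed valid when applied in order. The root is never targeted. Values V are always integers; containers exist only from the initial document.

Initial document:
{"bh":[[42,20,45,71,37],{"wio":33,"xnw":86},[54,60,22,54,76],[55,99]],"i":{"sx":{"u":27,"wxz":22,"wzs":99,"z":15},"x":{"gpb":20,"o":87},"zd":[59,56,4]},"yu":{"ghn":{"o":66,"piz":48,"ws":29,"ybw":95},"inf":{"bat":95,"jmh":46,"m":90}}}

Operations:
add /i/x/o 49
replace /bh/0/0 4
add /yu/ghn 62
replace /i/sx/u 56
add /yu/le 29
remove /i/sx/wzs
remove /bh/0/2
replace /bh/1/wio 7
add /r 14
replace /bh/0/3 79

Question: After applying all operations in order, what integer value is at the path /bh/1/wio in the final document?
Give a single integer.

After op 1 (add /i/x/o 49): {"bh":[[42,20,45,71,37],{"wio":33,"xnw":86},[54,60,22,54,76],[55,99]],"i":{"sx":{"u":27,"wxz":22,"wzs":99,"z":15},"x":{"gpb":20,"o":49},"zd":[59,56,4]},"yu":{"ghn":{"o":66,"piz":48,"ws":29,"ybw":95},"inf":{"bat":95,"jmh":46,"m":90}}}
After op 2 (replace /bh/0/0 4): {"bh":[[4,20,45,71,37],{"wio":33,"xnw":86},[54,60,22,54,76],[55,99]],"i":{"sx":{"u":27,"wxz":22,"wzs":99,"z":15},"x":{"gpb":20,"o":49},"zd":[59,56,4]},"yu":{"ghn":{"o":66,"piz":48,"ws":29,"ybw":95},"inf":{"bat":95,"jmh":46,"m":90}}}
After op 3 (add /yu/ghn 62): {"bh":[[4,20,45,71,37],{"wio":33,"xnw":86},[54,60,22,54,76],[55,99]],"i":{"sx":{"u":27,"wxz":22,"wzs":99,"z":15},"x":{"gpb":20,"o":49},"zd":[59,56,4]},"yu":{"ghn":62,"inf":{"bat":95,"jmh":46,"m":90}}}
After op 4 (replace /i/sx/u 56): {"bh":[[4,20,45,71,37],{"wio":33,"xnw":86},[54,60,22,54,76],[55,99]],"i":{"sx":{"u":56,"wxz":22,"wzs":99,"z":15},"x":{"gpb":20,"o":49},"zd":[59,56,4]},"yu":{"ghn":62,"inf":{"bat":95,"jmh":46,"m":90}}}
After op 5 (add /yu/le 29): {"bh":[[4,20,45,71,37],{"wio":33,"xnw":86},[54,60,22,54,76],[55,99]],"i":{"sx":{"u":56,"wxz":22,"wzs":99,"z":15},"x":{"gpb":20,"o":49},"zd":[59,56,4]},"yu":{"ghn":62,"inf":{"bat":95,"jmh":46,"m":90},"le":29}}
After op 6 (remove /i/sx/wzs): {"bh":[[4,20,45,71,37],{"wio":33,"xnw":86},[54,60,22,54,76],[55,99]],"i":{"sx":{"u":56,"wxz":22,"z":15},"x":{"gpb":20,"o":49},"zd":[59,56,4]},"yu":{"ghn":62,"inf":{"bat":95,"jmh":46,"m":90},"le":29}}
After op 7 (remove /bh/0/2): {"bh":[[4,20,71,37],{"wio":33,"xnw":86},[54,60,22,54,76],[55,99]],"i":{"sx":{"u":56,"wxz":22,"z":15},"x":{"gpb":20,"o":49},"zd":[59,56,4]},"yu":{"ghn":62,"inf":{"bat":95,"jmh":46,"m":90},"le":29}}
After op 8 (replace /bh/1/wio 7): {"bh":[[4,20,71,37],{"wio":7,"xnw":86},[54,60,22,54,76],[55,99]],"i":{"sx":{"u":56,"wxz":22,"z":15},"x":{"gpb":20,"o":49},"zd":[59,56,4]},"yu":{"ghn":62,"inf":{"bat":95,"jmh":46,"m":90},"le":29}}
After op 9 (add /r 14): {"bh":[[4,20,71,37],{"wio":7,"xnw":86},[54,60,22,54,76],[55,99]],"i":{"sx":{"u":56,"wxz":22,"z":15},"x":{"gpb":20,"o":49},"zd":[59,56,4]},"r":14,"yu":{"ghn":62,"inf":{"bat":95,"jmh":46,"m":90},"le":29}}
After op 10 (replace /bh/0/3 79): {"bh":[[4,20,71,79],{"wio":7,"xnw":86},[54,60,22,54,76],[55,99]],"i":{"sx":{"u":56,"wxz":22,"z":15},"x":{"gpb":20,"o":49},"zd":[59,56,4]},"r":14,"yu":{"ghn":62,"inf":{"bat":95,"jmh":46,"m":90},"le":29}}
Value at /bh/1/wio: 7

Answer: 7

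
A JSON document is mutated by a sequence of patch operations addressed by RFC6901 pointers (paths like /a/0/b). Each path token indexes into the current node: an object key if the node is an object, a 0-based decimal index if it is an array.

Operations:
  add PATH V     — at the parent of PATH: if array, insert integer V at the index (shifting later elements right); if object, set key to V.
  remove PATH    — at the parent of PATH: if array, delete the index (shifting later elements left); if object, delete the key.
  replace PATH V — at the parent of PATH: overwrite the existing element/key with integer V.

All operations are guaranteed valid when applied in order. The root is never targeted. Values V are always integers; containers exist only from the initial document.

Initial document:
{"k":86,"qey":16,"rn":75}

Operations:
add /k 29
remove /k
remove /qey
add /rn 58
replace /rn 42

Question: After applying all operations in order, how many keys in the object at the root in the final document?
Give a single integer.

Answer: 1

Derivation:
After op 1 (add /k 29): {"k":29,"qey":16,"rn":75}
After op 2 (remove /k): {"qey":16,"rn":75}
After op 3 (remove /qey): {"rn":75}
After op 4 (add /rn 58): {"rn":58}
After op 5 (replace /rn 42): {"rn":42}
Size at the root: 1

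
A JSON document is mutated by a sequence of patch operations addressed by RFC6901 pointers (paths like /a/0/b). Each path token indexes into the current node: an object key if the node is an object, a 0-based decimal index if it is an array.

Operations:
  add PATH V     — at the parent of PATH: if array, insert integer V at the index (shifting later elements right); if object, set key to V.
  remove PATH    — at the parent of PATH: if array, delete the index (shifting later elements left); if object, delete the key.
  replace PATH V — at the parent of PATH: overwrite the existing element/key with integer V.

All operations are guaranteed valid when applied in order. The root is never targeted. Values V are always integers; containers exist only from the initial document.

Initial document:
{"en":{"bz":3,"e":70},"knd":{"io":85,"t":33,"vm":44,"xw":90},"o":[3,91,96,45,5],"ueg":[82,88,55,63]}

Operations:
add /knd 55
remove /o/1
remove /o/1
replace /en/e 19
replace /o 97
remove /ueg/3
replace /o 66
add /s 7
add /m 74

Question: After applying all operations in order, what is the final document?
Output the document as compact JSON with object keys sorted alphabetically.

After op 1 (add /knd 55): {"en":{"bz":3,"e":70},"knd":55,"o":[3,91,96,45,5],"ueg":[82,88,55,63]}
After op 2 (remove /o/1): {"en":{"bz":3,"e":70},"knd":55,"o":[3,96,45,5],"ueg":[82,88,55,63]}
After op 3 (remove /o/1): {"en":{"bz":3,"e":70},"knd":55,"o":[3,45,5],"ueg":[82,88,55,63]}
After op 4 (replace /en/e 19): {"en":{"bz":3,"e":19},"knd":55,"o":[3,45,5],"ueg":[82,88,55,63]}
After op 5 (replace /o 97): {"en":{"bz":3,"e":19},"knd":55,"o":97,"ueg":[82,88,55,63]}
After op 6 (remove /ueg/3): {"en":{"bz":3,"e":19},"knd":55,"o":97,"ueg":[82,88,55]}
After op 7 (replace /o 66): {"en":{"bz":3,"e":19},"knd":55,"o":66,"ueg":[82,88,55]}
After op 8 (add /s 7): {"en":{"bz":3,"e":19},"knd":55,"o":66,"s":7,"ueg":[82,88,55]}
After op 9 (add /m 74): {"en":{"bz":3,"e":19},"knd":55,"m":74,"o":66,"s":7,"ueg":[82,88,55]}

Answer: {"en":{"bz":3,"e":19},"knd":55,"m":74,"o":66,"s":7,"ueg":[82,88,55]}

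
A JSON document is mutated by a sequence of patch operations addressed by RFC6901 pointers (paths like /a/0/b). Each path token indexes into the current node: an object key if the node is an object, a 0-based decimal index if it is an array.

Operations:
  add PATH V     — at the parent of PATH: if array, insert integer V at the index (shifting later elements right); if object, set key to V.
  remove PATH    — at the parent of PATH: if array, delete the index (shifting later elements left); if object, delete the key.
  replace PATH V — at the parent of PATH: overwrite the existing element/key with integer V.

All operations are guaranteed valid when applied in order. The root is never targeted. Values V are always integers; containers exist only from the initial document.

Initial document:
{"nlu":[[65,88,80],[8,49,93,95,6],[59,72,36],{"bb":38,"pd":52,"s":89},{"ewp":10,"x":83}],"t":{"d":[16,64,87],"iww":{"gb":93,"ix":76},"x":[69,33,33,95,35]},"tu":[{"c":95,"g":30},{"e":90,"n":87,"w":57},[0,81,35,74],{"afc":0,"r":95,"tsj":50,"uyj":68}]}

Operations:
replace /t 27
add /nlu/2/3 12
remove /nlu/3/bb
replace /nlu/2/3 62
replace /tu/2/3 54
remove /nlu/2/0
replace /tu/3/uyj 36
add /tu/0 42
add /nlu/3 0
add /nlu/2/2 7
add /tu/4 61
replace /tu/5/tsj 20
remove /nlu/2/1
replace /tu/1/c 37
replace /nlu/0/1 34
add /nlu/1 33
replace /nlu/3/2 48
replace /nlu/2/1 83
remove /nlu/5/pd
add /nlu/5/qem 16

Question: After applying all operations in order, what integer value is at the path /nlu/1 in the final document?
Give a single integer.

Answer: 33

Derivation:
After op 1 (replace /t 27): {"nlu":[[65,88,80],[8,49,93,95,6],[59,72,36],{"bb":38,"pd":52,"s":89},{"ewp":10,"x":83}],"t":27,"tu":[{"c":95,"g":30},{"e":90,"n":87,"w":57},[0,81,35,74],{"afc":0,"r":95,"tsj":50,"uyj":68}]}
After op 2 (add /nlu/2/3 12): {"nlu":[[65,88,80],[8,49,93,95,6],[59,72,36,12],{"bb":38,"pd":52,"s":89},{"ewp":10,"x":83}],"t":27,"tu":[{"c":95,"g":30},{"e":90,"n":87,"w":57},[0,81,35,74],{"afc":0,"r":95,"tsj":50,"uyj":68}]}
After op 3 (remove /nlu/3/bb): {"nlu":[[65,88,80],[8,49,93,95,6],[59,72,36,12],{"pd":52,"s":89},{"ewp":10,"x":83}],"t":27,"tu":[{"c":95,"g":30},{"e":90,"n":87,"w":57},[0,81,35,74],{"afc":0,"r":95,"tsj":50,"uyj":68}]}
After op 4 (replace /nlu/2/3 62): {"nlu":[[65,88,80],[8,49,93,95,6],[59,72,36,62],{"pd":52,"s":89},{"ewp":10,"x":83}],"t":27,"tu":[{"c":95,"g":30},{"e":90,"n":87,"w":57},[0,81,35,74],{"afc":0,"r":95,"tsj":50,"uyj":68}]}
After op 5 (replace /tu/2/3 54): {"nlu":[[65,88,80],[8,49,93,95,6],[59,72,36,62],{"pd":52,"s":89},{"ewp":10,"x":83}],"t":27,"tu":[{"c":95,"g":30},{"e":90,"n":87,"w":57},[0,81,35,54],{"afc":0,"r":95,"tsj":50,"uyj":68}]}
After op 6 (remove /nlu/2/0): {"nlu":[[65,88,80],[8,49,93,95,6],[72,36,62],{"pd":52,"s":89},{"ewp":10,"x":83}],"t":27,"tu":[{"c":95,"g":30},{"e":90,"n":87,"w":57},[0,81,35,54],{"afc":0,"r":95,"tsj":50,"uyj":68}]}
After op 7 (replace /tu/3/uyj 36): {"nlu":[[65,88,80],[8,49,93,95,6],[72,36,62],{"pd":52,"s":89},{"ewp":10,"x":83}],"t":27,"tu":[{"c":95,"g":30},{"e":90,"n":87,"w":57},[0,81,35,54],{"afc":0,"r":95,"tsj":50,"uyj":36}]}
After op 8 (add /tu/0 42): {"nlu":[[65,88,80],[8,49,93,95,6],[72,36,62],{"pd":52,"s":89},{"ewp":10,"x":83}],"t":27,"tu":[42,{"c":95,"g":30},{"e":90,"n":87,"w":57},[0,81,35,54],{"afc":0,"r":95,"tsj":50,"uyj":36}]}
After op 9 (add /nlu/3 0): {"nlu":[[65,88,80],[8,49,93,95,6],[72,36,62],0,{"pd":52,"s":89},{"ewp":10,"x":83}],"t":27,"tu":[42,{"c":95,"g":30},{"e":90,"n":87,"w":57},[0,81,35,54],{"afc":0,"r":95,"tsj":50,"uyj":36}]}
After op 10 (add /nlu/2/2 7): {"nlu":[[65,88,80],[8,49,93,95,6],[72,36,7,62],0,{"pd":52,"s":89},{"ewp":10,"x":83}],"t":27,"tu":[42,{"c":95,"g":30},{"e":90,"n":87,"w":57},[0,81,35,54],{"afc":0,"r":95,"tsj":50,"uyj":36}]}
After op 11 (add /tu/4 61): {"nlu":[[65,88,80],[8,49,93,95,6],[72,36,7,62],0,{"pd":52,"s":89},{"ewp":10,"x":83}],"t":27,"tu":[42,{"c":95,"g":30},{"e":90,"n":87,"w":57},[0,81,35,54],61,{"afc":0,"r":95,"tsj":50,"uyj":36}]}
After op 12 (replace /tu/5/tsj 20): {"nlu":[[65,88,80],[8,49,93,95,6],[72,36,7,62],0,{"pd":52,"s":89},{"ewp":10,"x":83}],"t":27,"tu":[42,{"c":95,"g":30},{"e":90,"n":87,"w":57},[0,81,35,54],61,{"afc":0,"r":95,"tsj":20,"uyj":36}]}
After op 13 (remove /nlu/2/1): {"nlu":[[65,88,80],[8,49,93,95,6],[72,7,62],0,{"pd":52,"s":89},{"ewp":10,"x":83}],"t":27,"tu":[42,{"c":95,"g":30},{"e":90,"n":87,"w":57},[0,81,35,54],61,{"afc":0,"r":95,"tsj":20,"uyj":36}]}
After op 14 (replace /tu/1/c 37): {"nlu":[[65,88,80],[8,49,93,95,6],[72,7,62],0,{"pd":52,"s":89},{"ewp":10,"x":83}],"t":27,"tu":[42,{"c":37,"g":30},{"e":90,"n":87,"w":57},[0,81,35,54],61,{"afc":0,"r":95,"tsj":20,"uyj":36}]}
After op 15 (replace /nlu/0/1 34): {"nlu":[[65,34,80],[8,49,93,95,6],[72,7,62],0,{"pd":52,"s":89},{"ewp":10,"x":83}],"t":27,"tu":[42,{"c":37,"g":30},{"e":90,"n":87,"w":57},[0,81,35,54],61,{"afc":0,"r":95,"tsj":20,"uyj":36}]}
After op 16 (add /nlu/1 33): {"nlu":[[65,34,80],33,[8,49,93,95,6],[72,7,62],0,{"pd":52,"s":89},{"ewp":10,"x":83}],"t":27,"tu":[42,{"c":37,"g":30},{"e":90,"n":87,"w":57},[0,81,35,54],61,{"afc":0,"r":95,"tsj":20,"uyj":36}]}
After op 17 (replace /nlu/3/2 48): {"nlu":[[65,34,80],33,[8,49,93,95,6],[72,7,48],0,{"pd":52,"s":89},{"ewp":10,"x":83}],"t":27,"tu":[42,{"c":37,"g":30},{"e":90,"n":87,"w":57},[0,81,35,54],61,{"afc":0,"r":95,"tsj":20,"uyj":36}]}
After op 18 (replace /nlu/2/1 83): {"nlu":[[65,34,80],33,[8,83,93,95,6],[72,7,48],0,{"pd":52,"s":89},{"ewp":10,"x":83}],"t":27,"tu":[42,{"c":37,"g":30},{"e":90,"n":87,"w":57},[0,81,35,54],61,{"afc":0,"r":95,"tsj":20,"uyj":36}]}
After op 19 (remove /nlu/5/pd): {"nlu":[[65,34,80],33,[8,83,93,95,6],[72,7,48],0,{"s":89},{"ewp":10,"x":83}],"t":27,"tu":[42,{"c":37,"g":30},{"e":90,"n":87,"w":57},[0,81,35,54],61,{"afc":0,"r":95,"tsj":20,"uyj":36}]}
After op 20 (add /nlu/5/qem 16): {"nlu":[[65,34,80],33,[8,83,93,95,6],[72,7,48],0,{"qem":16,"s":89},{"ewp":10,"x":83}],"t":27,"tu":[42,{"c":37,"g":30},{"e":90,"n":87,"w":57},[0,81,35,54],61,{"afc":0,"r":95,"tsj":20,"uyj":36}]}
Value at /nlu/1: 33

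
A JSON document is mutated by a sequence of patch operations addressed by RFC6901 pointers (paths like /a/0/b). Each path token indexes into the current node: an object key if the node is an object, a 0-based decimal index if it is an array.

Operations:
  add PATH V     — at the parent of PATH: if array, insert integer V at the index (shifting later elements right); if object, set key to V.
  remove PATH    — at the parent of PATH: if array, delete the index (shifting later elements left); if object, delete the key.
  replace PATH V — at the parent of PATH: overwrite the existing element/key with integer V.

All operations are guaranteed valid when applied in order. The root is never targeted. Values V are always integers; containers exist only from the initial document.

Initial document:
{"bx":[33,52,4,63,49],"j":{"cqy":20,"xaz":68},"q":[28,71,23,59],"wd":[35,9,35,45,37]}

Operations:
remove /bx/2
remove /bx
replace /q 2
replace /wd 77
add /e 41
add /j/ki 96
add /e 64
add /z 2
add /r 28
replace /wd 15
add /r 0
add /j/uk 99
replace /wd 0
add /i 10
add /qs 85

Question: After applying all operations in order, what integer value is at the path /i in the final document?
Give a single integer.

Answer: 10

Derivation:
After op 1 (remove /bx/2): {"bx":[33,52,63,49],"j":{"cqy":20,"xaz":68},"q":[28,71,23,59],"wd":[35,9,35,45,37]}
After op 2 (remove /bx): {"j":{"cqy":20,"xaz":68},"q":[28,71,23,59],"wd":[35,9,35,45,37]}
After op 3 (replace /q 2): {"j":{"cqy":20,"xaz":68},"q":2,"wd":[35,9,35,45,37]}
After op 4 (replace /wd 77): {"j":{"cqy":20,"xaz":68},"q":2,"wd":77}
After op 5 (add /e 41): {"e":41,"j":{"cqy":20,"xaz":68},"q":2,"wd":77}
After op 6 (add /j/ki 96): {"e":41,"j":{"cqy":20,"ki":96,"xaz":68},"q":2,"wd":77}
After op 7 (add /e 64): {"e":64,"j":{"cqy":20,"ki":96,"xaz":68},"q":2,"wd":77}
After op 8 (add /z 2): {"e":64,"j":{"cqy":20,"ki":96,"xaz":68},"q":2,"wd":77,"z":2}
After op 9 (add /r 28): {"e":64,"j":{"cqy":20,"ki":96,"xaz":68},"q":2,"r":28,"wd":77,"z":2}
After op 10 (replace /wd 15): {"e":64,"j":{"cqy":20,"ki":96,"xaz":68},"q":2,"r":28,"wd":15,"z":2}
After op 11 (add /r 0): {"e":64,"j":{"cqy":20,"ki":96,"xaz":68},"q":2,"r":0,"wd":15,"z":2}
After op 12 (add /j/uk 99): {"e":64,"j":{"cqy":20,"ki":96,"uk":99,"xaz":68},"q":2,"r":0,"wd":15,"z":2}
After op 13 (replace /wd 0): {"e":64,"j":{"cqy":20,"ki":96,"uk":99,"xaz":68},"q":2,"r":0,"wd":0,"z":2}
After op 14 (add /i 10): {"e":64,"i":10,"j":{"cqy":20,"ki":96,"uk":99,"xaz":68},"q":2,"r":0,"wd":0,"z":2}
After op 15 (add /qs 85): {"e":64,"i":10,"j":{"cqy":20,"ki":96,"uk":99,"xaz":68},"q":2,"qs":85,"r":0,"wd":0,"z":2}
Value at /i: 10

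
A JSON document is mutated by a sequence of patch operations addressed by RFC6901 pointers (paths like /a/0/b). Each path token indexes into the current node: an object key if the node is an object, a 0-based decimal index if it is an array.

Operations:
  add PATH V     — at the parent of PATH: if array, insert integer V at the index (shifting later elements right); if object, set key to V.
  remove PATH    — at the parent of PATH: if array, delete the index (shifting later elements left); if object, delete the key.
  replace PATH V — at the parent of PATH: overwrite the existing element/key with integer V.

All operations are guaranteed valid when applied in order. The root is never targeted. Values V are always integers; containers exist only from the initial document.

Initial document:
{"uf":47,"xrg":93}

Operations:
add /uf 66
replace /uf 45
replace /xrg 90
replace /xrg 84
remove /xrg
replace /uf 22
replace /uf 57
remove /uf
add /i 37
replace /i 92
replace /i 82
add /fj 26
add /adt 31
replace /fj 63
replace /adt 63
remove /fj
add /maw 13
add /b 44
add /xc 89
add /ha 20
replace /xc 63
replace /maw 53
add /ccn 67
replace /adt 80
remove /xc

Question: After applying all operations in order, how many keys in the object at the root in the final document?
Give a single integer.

Answer: 6

Derivation:
After op 1 (add /uf 66): {"uf":66,"xrg":93}
After op 2 (replace /uf 45): {"uf":45,"xrg":93}
After op 3 (replace /xrg 90): {"uf":45,"xrg":90}
After op 4 (replace /xrg 84): {"uf":45,"xrg":84}
After op 5 (remove /xrg): {"uf":45}
After op 6 (replace /uf 22): {"uf":22}
After op 7 (replace /uf 57): {"uf":57}
After op 8 (remove /uf): {}
After op 9 (add /i 37): {"i":37}
After op 10 (replace /i 92): {"i":92}
After op 11 (replace /i 82): {"i":82}
After op 12 (add /fj 26): {"fj":26,"i":82}
After op 13 (add /adt 31): {"adt":31,"fj":26,"i":82}
After op 14 (replace /fj 63): {"adt":31,"fj":63,"i":82}
After op 15 (replace /adt 63): {"adt":63,"fj":63,"i":82}
After op 16 (remove /fj): {"adt":63,"i":82}
After op 17 (add /maw 13): {"adt":63,"i":82,"maw":13}
After op 18 (add /b 44): {"adt":63,"b":44,"i":82,"maw":13}
After op 19 (add /xc 89): {"adt":63,"b":44,"i":82,"maw":13,"xc":89}
After op 20 (add /ha 20): {"adt":63,"b":44,"ha":20,"i":82,"maw":13,"xc":89}
After op 21 (replace /xc 63): {"adt":63,"b":44,"ha":20,"i":82,"maw":13,"xc":63}
After op 22 (replace /maw 53): {"adt":63,"b":44,"ha":20,"i":82,"maw":53,"xc":63}
After op 23 (add /ccn 67): {"adt":63,"b":44,"ccn":67,"ha":20,"i":82,"maw":53,"xc":63}
After op 24 (replace /adt 80): {"adt":80,"b":44,"ccn":67,"ha":20,"i":82,"maw":53,"xc":63}
After op 25 (remove /xc): {"adt":80,"b":44,"ccn":67,"ha":20,"i":82,"maw":53}
Size at the root: 6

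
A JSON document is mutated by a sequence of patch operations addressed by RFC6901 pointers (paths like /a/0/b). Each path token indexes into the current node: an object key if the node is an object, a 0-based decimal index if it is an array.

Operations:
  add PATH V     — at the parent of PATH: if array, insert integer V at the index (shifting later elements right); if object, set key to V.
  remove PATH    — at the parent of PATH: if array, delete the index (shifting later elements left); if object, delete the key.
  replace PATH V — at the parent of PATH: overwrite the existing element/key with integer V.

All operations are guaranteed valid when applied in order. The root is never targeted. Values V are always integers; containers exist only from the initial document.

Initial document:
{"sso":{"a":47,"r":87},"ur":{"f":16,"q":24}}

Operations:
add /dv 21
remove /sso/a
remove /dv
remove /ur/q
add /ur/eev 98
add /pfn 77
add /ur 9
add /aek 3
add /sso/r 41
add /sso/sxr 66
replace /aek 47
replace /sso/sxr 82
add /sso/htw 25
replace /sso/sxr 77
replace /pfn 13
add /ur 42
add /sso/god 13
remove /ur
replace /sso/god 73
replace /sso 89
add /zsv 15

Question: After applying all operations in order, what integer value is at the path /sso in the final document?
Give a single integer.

After op 1 (add /dv 21): {"dv":21,"sso":{"a":47,"r":87},"ur":{"f":16,"q":24}}
After op 2 (remove /sso/a): {"dv":21,"sso":{"r":87},"ur":{"f":16,"q":24}}
After op 3 (remove /dv): {"sso":{"r":87},"ur":{"f":16,"q":24}}
After op 4 (remove /ur/q): {"sso":{"r":87},"ur":{"f":16}}
After op 5 (add /ur/eev 98): {"sso":{"r":87},"ur":{"eev":98,"f":16}}
After op 6 (add /pfn 77): {"pfn":77,"sso":{"r":87},"ur":{"eev":98,"f":16}}
After op 7 (add /ur 9): {"pfn":77,"sso":{"r":87},"ur":9}
After op 8 (add /aek 3): {"aek":3,"pfn":77,"sso":{"r":87},"ur":9}
After op 9 (add /sso/r 41): {"aek":3,"pfn":77,"sso":{"r":41},"ur":9}
After op 10 (add /sso/sxr 66): {"aek":3,"pfn":77,"sso":{"r":41,"sxr":66},"ur":9}
After op 11 (replace /aek 47): {"aek":47,"pfn":77,"sso":{"r":41,"sxr":66},"ur":9}
After op 12 (replace /sso/sxr 82): {"aek":47,"pfn":77,"sso":{"r":41,"sxr":82},"ur":9}
After op 13 (add /sso/htw 25): {"aek":47,"pfn":77,"sso":{"htw":25,"r":41,"sxr":82},"ur":9}
After op 14 (replace /sso/sxr 77): {"aek":47,"pfn":77,"sso":{"htw":25,"r":41,"sxr":77},"ur":9}
After op 15 (replace /pfn 13): {"aek":47,"pfn":13,"sso":{"htw":25,"r":41,"sxr":77},"ur":9}
After op 16 (add /ur 42): {"aek":47,"pfn":13,"sso":{"htw":25,"r":41,"sxr":77},"ur":42}
After op 17 (add /sso/god 13): {"aek":47,"pfn":13,"sso":{"god":13,"htw":25,"r":41,"sxr":77},"ur":42}
After op 18 (remove /ur): {"aek":47,"pfn":13,"sso":{"god":13,"htw":25,"r":41,"sxr":77}}
After op 19 (replace /sso/god 73): {"aek":47,"pfn":13,"sso":{"god":73,"htw":25,"r":41,"sxr":77}}
After op 20 (replace /sso 89): {"aek":47,"pfn":13,"sso":89}
After op 21 (add /zsv 15): {"aek":47,"pfn":13,"sso":89,"zsv":15}
Value at /sso: 89

Answer: 89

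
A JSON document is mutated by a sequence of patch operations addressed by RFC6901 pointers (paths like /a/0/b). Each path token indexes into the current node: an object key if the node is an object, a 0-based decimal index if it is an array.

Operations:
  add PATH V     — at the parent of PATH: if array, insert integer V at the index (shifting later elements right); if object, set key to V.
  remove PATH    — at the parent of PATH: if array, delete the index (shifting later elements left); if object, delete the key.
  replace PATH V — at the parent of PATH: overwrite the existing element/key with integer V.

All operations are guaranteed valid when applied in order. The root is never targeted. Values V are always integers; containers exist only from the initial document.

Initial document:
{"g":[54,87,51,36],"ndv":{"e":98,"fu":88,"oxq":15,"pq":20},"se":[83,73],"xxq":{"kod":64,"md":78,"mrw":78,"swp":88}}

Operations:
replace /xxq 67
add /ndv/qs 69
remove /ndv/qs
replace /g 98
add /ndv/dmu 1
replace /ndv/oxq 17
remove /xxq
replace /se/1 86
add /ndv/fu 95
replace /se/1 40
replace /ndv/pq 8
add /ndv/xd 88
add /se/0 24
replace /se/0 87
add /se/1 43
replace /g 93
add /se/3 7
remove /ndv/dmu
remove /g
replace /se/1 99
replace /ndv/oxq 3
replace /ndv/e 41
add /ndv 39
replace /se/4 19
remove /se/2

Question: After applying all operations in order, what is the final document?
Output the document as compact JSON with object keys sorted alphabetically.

After op 1 (replace /xxq 67): {"g":[54,87,51,36],"ndv":{"e":98,"fu":88,"oxq":15,"pq":20},"se":[83,73],"xxq":67}
After op 2 (add /ndv/qs 69): {"g":[54,87,51,36],"ndv":{"e":98,"fu":88,"oxq":15,"pq":20,"qs":69},"se":[83,73],"xxq":67}
After op 3 (remove /ndv/qs): {"g":[54,87,51,36],"ndv":{"e":98,"fu":88,"oxq":15,"pq":20},"se":[83,73],"xxq":67}
After op 4 (replace /g 98): {"g":98,"ndv":{"e":98,"fu":88,"oxq":15,"pq":20},"se":[83,73],"xxq":67}
After op 5 (add /ndv/dmu 1): {"g":98,"ndv":{"dmu":1,"e":98,"fu":88,"oxq":15,"pq":20},"se":[83,73],"xxq":67}
After op 6 (replace /ndv/oxq 17): {"g":98,"ndv":{"dmu":1,"e":98,"fu":88,"oxq":17,"pq":20},"se":[83,73],"xxq":67}
After op 7 (remove /xxq): {"g":98,"ndv":{"dmu":1,"e":98,"fu":88,"oxq":17,"pq":20},"se":[83,73]}
After op 8 (replace /se/1 86): {"g":98,"ndv":{"dmu":1,"e":98,"fu":88,"oxq":17,"pq":20},"se":[83,86]}
After op 9 (add /ndv/fu 95): {"g":98,"ndv":{"dmu":1,"e":98,"fu":95,"oxq":17,"pq":20},"se":[83,86]}
After op 10 (replace /se/1 40): {"g":98,"ndv":{"dmu":1,"e":98,"fu":95,"oxq":17,"pq":20},"se":[83,40]}
After op 11 (replace /ndv/pq 8): {"g":98,"ndv":{"dmu":1,"e":98,"fu":95,"oxq":17,"pq":8},"se":[83,40]}
After op 12 (add /ndv/xd 88): {"g":98,"ndv":{"dmu":1,"e":98,"fu":95,"oxq":17,"pq":8,"xd":88},"se":[83,40]}
After op 13 (add /se/0 24): {"g":98,"ndv":{"dmu":1,"e":98,"fu":95,"oxq":17,"pq":8,"xd":88},"se":[24,83,40]}
After op 14 (replace /se/0 87): {"g":98,"ndv":{"dmu":1,"e":98,"fu":95,"oxq":17,"pq":8,"xd":88},"se":[87,83,40]}
After op 15 (add /se/1 43): {"g":98,"ndv":{"dmu":1,"e":98,"fu":95,"oxq":17,"pq":8,"xd":88},"se":[87,43,83,40]}
After op 16 (replace /g 93): {"g":93,"ndv":{"dmu":1,"e":98,"fu":95,"oxq":17,"pq":8,"xd":88},"se":[87,43,83,40]}
After op 17 (add /se/3 7): {"g":93,"ndv":{"dmu":1,"e":98,"fu":95,"oxq":17,"pq":8,"xd":88},"se":[87,43,83,7,40]}
After op 18 (remove /ndv/dmu): {"g":93,"ndv":{"e":98,"fu":95,"oxq":17,"pq":8,"xd":88},"se":[87,43,83,7,40]}
After op 19 (remove /g): {"ndv":{"e":98,"fu":95,"oxq":17,"pq":8,"xd":88},"se":[87,43,83,7,40]}
After op 20 (replace /se/1 99): {"ndv":{"e":98,"fu":95,"oxq":17,"pq":8,"xd":88},"se":[87,99,83,7,40]}
After op 21 (replace /ndv/oxq 3): {"ndv":{"e":98,"fu":95,"oxq":3,"pq":8,"xd":88},"se":[87,99,83,7,40]}
After op 22 (replace /ndv/e 41): {"ndv":{"e":41,"fu":95,"oxq":3,"pq":8,"xd":88},"se":[87,99,83,7,40]}
After op 23 (add /ndv 39): {"ndv":39,"se":[87,99,83,7,40]}
After op 24 (replace /se/4 19): {"ndv":39,"se":[87,99,83,7,19]}
After op 25 (remove /se/2): {"ndv":39,"se":[87,99,7,19]}

Answer: {"ndv":39,"se":[87,99,7,19]}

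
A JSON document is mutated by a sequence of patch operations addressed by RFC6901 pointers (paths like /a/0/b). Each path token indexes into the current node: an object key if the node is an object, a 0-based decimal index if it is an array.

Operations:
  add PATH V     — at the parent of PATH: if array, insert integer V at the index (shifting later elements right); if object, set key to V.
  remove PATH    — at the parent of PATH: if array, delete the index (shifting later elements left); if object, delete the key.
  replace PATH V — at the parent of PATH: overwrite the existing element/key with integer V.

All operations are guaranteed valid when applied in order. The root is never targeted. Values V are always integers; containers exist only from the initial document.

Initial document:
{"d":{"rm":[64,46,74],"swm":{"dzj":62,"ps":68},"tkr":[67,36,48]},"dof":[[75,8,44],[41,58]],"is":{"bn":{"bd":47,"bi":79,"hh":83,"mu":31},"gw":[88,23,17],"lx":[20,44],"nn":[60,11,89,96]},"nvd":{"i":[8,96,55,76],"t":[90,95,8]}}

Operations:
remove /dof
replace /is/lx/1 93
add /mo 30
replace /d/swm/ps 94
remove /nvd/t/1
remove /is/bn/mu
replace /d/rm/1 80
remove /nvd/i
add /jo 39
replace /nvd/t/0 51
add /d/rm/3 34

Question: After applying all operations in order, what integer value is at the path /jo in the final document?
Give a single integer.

After op 1 (remove /dof): {"d":{"rm":[64,46,74],"swm":{"dzj":62,"ps":68},"tkr":[67,36,48]},"is":{"bn":{"bd":47,"bi":79,"hh":83,"mu":31},"gw":[88,23,17],"lx":[20,44],"nn":[60,11,89,96]},"nvd":{"i":[8,96,55,76],"t":[90,95,8]}}
After op 2 (replace /is/lx/1 93): {"d":{"rm":[64,46,74],"swm":{"dzj":62,"ps":68},"tkr":[67,36,48]},"is":{"bn":{"bd":47,"bi":79,"hh":83,"mu":31},"gw":[88,23,17],"lx":[20,93],"nn":[60,11,89,96]},"nvd":{"i":[8,96,55,76],"t":[90,95,8]}}
After op 3 (add /mo 30): {"d":{"rm":[64,46,74],"swm":{"dzj":62,"ps":68},"tkr":[67,36,48]},"is":{"bn":{"bd":47,"bi":79,"hh":83,"mu":31},"gw":[88,23,17],"lx":[20,93],"nn":[60,11,89,96]},"mo":30,"nvd":{"i":[8,96,55,76],"t":[90,95,8]}}
After op 4 (replace /d/swm/ps 94): {"d":{"rm":[64,46,74],"swm":{"dzj":62,"ps":94},"tkr":[67,36,48]},"is":{"bn":{"bd":47,"bi":79,"hh":83,"mu":31},"gw":[88,23,17],"lx":[20,93],"nn":[60,11,89,96]},"mo":30,"nvd":{"i":[8,96,55,76],"t":[90,95,8]}}
After op 5 (remove /nvd/t/1): {"d":{"rm":[64,46,74],"swm":{"dzj":62,"ps":94},"tkr":[67,36,48]},"is":{"bn":{"bd":47,"bi":79,"hh":83,"mu":31},"gw":[88,23,17],"lx":[20,93],"nn":[60,11,89,96]},"mo":30,"nvd":{"i":[8,96,55,76],"t":[90,8]}}
After op 6 (remove /is/bn/mu): {"d":{"rm":[64,46,74],"swm":{"dzj":62,"ps":94},"tkr":[67,36,48]},"is":{"bn":{"bd":47,"bi":79,"hh":83},"gw":[88,23,17],"lx":[20,93],"nn":[60,11,89,96]},"mo":30,"nvd":{"i":[8,96,55,76],"t":[90,8]}}
After op 7 (replace /d/rm/1 80): {"d":{"rm":[64,80,74],"swm":{"dzj":62,"ps":94},"tkr":[67,36,48]},"is":{"bn":{"bd":47,"bi":79,"hh":83},"gw":[88,23,17],"lx":[20,93],"nn":[60,11,89,96]},"mo":30,"nvd":{"i":[8,96,55,76],"t":[90,8]}}
After op 8 (remove /nvd/i): {"d":{"rm":[64,80,74],"swm":{"dzj":62,"ps":94},"tkr":[67,36,48]},"is":{"bn":{"bd":47,"bi":79,"hh":83},"gw":[88,23,17],"lx":[20,93],"nn":[60,11,89,96]},"mo":30,"nvd":{"t":[90,8]}}
After op 9 (add /jo 39): {"d":{"rm":[64,80,74],"swm":{"dzj":62,"ps":94},"tkr":[67,36,48]},"is":{"bn":{"bd":47,"bi":79,"hh":83},"gw":[88,23,17],"lx":[20,93],"nn":[60,11,89,96]},"jo":39,"mo":30,"nvd":{"t":[90,8]}}
After op 10 (replace /nvd/t/0 51): {"d":{"rm":[64,80,74],"swm":{"dzj":62,"ps":94},"tkr":[67,36,48]},"is":{"bn":{"bd":47,"bi":79,"hh":83},"gw":[88,23,17],"lx":[20,93],"nn":[60,11,89,96]},"jo":39,"mo":30,"nvd":{"t":[51,8]}}
After op 11 (add /d/rm/3 34): {"d":{"rm":[64,80,74,34],"swm":{"dzj":62,"ps":94},"tkr":[67,36,48]},"is":{"bn":{"bd":47,"bi":79,"hh":83},"gw":[88,23,17],"lx":[20,93],"nn":[60,11,89,96]},"jo":39,"mo":30,"nvd":{"t":[51,8]}}
Value at /jo: 39

Answer: 39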